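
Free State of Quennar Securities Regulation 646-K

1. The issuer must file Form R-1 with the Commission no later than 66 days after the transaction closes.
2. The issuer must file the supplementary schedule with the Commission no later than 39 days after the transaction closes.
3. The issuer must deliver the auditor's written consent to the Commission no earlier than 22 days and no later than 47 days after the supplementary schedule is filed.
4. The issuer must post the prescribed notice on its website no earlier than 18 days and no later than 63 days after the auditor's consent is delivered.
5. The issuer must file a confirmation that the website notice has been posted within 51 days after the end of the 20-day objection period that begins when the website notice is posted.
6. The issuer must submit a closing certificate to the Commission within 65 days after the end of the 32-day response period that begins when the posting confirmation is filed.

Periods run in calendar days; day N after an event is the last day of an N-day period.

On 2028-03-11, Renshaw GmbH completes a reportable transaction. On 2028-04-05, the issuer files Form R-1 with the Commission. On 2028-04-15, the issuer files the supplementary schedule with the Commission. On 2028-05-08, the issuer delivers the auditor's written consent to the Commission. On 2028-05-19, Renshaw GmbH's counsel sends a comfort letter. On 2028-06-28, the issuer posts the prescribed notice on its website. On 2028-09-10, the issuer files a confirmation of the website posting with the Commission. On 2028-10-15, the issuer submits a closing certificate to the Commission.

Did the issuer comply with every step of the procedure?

No

Step 1: 66 days after 2028-03-11 (when the transaction closes) is 2028-05-16; done 2028-04-05 — timely.
Step 2: 39 days after 2028-03-11 (when the transaction closes) is 2028-04-19; done 2028-04-15 — timely.
Step 3: the window is 22–47 days after 2028-04-15 (when the supplementary schedule is filed), so 2028-05-07 through 2028-06-01; 2028-05-08 falls inside that range.
Step 4: the window is 18–63 days after 2028-05-08 (when the auditor's consent is delivered), so 2028-05-26 through 2028-07-10; done 2028-06-28 — within the window.
Step 5: 51 days after 2028-07-18 (end of the 20-day objection period, which began when the website notice is posted on 2028-06-28) is 2028-09-07; done 2028-09-10 — 3 days late.
No need to go further; step 5 was not satisfied.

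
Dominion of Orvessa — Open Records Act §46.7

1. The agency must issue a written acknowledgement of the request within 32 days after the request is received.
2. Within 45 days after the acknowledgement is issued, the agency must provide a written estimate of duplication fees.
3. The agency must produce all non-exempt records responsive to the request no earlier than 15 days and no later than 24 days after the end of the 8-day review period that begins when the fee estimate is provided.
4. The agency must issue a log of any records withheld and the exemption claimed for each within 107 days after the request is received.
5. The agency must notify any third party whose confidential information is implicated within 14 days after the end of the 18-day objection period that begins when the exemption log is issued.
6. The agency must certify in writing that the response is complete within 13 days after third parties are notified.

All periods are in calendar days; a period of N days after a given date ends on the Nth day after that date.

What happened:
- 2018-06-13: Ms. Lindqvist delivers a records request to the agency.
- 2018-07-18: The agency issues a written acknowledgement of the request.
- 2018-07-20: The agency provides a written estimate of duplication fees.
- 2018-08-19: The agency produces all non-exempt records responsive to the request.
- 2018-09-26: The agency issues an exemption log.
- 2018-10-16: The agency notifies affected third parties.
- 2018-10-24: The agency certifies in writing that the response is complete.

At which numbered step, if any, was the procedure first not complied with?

Step 1: 32 days after 2018-06-13 (when the request is received) is 2018-07-15; done 2018-07-18 — 3 days late.

Step 1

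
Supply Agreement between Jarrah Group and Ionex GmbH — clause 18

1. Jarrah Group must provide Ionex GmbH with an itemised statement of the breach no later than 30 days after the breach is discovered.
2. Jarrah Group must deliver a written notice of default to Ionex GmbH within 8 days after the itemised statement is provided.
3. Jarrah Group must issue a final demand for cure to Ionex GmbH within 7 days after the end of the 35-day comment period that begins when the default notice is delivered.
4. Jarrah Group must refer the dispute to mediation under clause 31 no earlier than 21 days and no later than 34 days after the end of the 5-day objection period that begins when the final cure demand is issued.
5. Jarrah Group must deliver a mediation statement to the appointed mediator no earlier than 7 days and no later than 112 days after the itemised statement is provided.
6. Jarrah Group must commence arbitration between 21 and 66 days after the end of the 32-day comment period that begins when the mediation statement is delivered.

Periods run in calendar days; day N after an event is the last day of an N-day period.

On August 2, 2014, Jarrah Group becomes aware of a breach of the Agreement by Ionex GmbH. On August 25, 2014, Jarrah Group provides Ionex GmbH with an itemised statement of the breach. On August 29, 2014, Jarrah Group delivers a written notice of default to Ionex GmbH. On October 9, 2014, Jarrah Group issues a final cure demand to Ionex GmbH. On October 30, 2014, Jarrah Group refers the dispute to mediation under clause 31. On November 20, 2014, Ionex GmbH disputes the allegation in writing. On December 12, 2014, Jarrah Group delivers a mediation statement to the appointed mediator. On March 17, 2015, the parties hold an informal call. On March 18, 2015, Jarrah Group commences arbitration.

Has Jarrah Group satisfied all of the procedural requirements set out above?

Step 1: 30 days after August 2, 2014 (when the breach is discovered) is September 1, 2014; August 25, 2014 is within that limit.
Step 2: 8 days after August 25, 2014 (when the itemised statement is provided) is September 2, 2014; August 29, 2014 is within that limit.
Step 3: 7 days after October 3, 2014 (end of the 35-day comment period, which began when the default notice is delivered on August 29, 2014) is October 10, 2014; done October 9, 2014 — timely.
Step 4: the window is 21–34 days after October 14, 2014 (end of the 5-day objection period, which began when the final cure demand is issued on October 9, 2014), so November 4, 2014 through November 17, 2014; October 30, 2014 is 5 days too early.

No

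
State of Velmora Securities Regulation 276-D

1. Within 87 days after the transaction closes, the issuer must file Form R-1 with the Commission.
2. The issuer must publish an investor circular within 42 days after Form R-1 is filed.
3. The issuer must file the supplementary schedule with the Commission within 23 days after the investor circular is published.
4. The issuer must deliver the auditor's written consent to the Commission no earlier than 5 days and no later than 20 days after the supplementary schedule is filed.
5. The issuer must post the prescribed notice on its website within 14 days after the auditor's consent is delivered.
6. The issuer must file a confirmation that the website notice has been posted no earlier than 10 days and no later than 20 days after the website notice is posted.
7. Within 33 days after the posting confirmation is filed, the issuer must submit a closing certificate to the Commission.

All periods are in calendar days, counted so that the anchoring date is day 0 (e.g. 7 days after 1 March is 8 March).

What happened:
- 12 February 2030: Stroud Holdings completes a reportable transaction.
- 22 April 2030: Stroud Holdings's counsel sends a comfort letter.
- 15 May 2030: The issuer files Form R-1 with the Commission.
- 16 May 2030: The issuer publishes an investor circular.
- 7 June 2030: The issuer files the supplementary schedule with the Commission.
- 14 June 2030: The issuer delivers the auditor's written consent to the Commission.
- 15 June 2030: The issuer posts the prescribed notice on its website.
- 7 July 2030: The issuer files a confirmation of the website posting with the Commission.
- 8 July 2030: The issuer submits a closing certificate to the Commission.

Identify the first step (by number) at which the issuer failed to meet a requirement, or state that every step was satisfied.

Step 1

Step 1: 87 days after 12 February 2030 (when the transaction closes) is 10 May 2030; 15 May 2030 misses that deadline by 5 days.
The procedure was therefore not followed at step 1.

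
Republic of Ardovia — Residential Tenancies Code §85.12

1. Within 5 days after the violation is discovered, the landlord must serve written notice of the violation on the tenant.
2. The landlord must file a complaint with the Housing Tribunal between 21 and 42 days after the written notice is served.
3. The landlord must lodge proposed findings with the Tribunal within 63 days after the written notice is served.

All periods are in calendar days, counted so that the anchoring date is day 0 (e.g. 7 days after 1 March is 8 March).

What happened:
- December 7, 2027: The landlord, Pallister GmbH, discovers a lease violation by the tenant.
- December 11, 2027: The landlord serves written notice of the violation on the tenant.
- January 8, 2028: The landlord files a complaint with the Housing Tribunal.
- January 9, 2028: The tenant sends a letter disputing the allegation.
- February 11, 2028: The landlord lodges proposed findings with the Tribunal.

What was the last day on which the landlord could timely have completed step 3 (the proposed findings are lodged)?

Step 3 runs from December 11, 2027, when the written notice is served. 63 days after December 11, 2027 is February 12, 2028.

February 12, 2028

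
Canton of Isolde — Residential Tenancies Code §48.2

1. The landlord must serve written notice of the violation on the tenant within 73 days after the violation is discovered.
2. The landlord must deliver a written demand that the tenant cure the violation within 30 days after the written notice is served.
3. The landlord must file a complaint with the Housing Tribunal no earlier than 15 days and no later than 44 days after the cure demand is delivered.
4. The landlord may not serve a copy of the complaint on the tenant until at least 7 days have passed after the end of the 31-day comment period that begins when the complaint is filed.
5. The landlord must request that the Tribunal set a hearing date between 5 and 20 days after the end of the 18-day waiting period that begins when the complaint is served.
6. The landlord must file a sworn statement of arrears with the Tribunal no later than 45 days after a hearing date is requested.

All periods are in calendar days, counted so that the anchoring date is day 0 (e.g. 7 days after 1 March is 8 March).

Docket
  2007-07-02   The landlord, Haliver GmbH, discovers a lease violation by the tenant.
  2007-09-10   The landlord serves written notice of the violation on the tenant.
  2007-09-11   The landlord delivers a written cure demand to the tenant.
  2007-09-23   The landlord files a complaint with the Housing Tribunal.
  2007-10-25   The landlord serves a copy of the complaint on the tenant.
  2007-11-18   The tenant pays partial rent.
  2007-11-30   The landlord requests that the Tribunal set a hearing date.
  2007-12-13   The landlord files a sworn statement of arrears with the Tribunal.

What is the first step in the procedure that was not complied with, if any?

Step 3

(1) due by 2007-07-02 + 73 days = 2007-09-13; completed 2007-09-10, before the deadline.
(2) due by 2007-09-10 + 30 days = 2007-10-10; done 2007-09-11 — timely.
(3) the permitted window runs from 2007-09-11 + 15 = 2007-09-26 to 2007-09-11 + 44 = 2007-10-25; done 2007-09-23 — 3 days before the window opened.
Later steps need not be reached.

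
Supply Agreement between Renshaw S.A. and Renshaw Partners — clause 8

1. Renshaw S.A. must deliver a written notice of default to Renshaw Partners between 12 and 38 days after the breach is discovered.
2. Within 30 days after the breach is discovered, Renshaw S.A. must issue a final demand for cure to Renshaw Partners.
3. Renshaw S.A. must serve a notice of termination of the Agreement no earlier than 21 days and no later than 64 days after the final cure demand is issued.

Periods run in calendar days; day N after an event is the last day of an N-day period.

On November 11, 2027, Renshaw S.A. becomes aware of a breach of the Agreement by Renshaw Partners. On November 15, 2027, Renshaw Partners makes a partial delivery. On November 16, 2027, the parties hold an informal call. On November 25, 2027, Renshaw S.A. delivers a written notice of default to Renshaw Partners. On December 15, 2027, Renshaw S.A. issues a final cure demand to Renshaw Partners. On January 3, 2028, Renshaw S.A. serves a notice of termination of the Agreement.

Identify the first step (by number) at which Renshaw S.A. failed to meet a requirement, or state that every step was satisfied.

Step 2

(1) the permitted window runs from November 11, 2027 + 12 = November 23, 2027 to November 11, 2027 + 38 = December 19, 2027; November 25, 2027 falls inside that range.
(2) due by November 11, 2027 + 30 days = December 11, 2027; December 15, 2027 misses that deadline by 4 days.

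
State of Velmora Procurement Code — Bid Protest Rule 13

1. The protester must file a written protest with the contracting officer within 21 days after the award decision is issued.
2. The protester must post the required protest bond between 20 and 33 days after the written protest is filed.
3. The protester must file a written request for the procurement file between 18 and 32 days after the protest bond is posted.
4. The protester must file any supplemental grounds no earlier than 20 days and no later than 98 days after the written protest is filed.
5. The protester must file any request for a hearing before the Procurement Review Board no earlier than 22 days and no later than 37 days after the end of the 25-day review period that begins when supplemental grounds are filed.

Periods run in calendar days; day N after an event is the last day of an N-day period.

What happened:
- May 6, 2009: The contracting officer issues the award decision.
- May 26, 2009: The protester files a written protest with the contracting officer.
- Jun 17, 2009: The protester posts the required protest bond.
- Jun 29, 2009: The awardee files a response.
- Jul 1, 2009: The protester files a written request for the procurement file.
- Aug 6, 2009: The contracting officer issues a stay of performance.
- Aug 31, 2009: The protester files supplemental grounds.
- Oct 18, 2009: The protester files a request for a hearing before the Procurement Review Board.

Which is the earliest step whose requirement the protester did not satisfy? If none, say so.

Step 3

Step 1: 21 days after May 6, 2009 (when the award decision is issued) is May 27, 2009; done May 26, 2009 — timely.
Step 2: the window is 20–33 days after May 26, 2009 (when the written protest is filed), so Jun 15, 2009 through Jun 28, 2009; Jun 17, 2009 falls inside that range.
Step 3: the window is 18–32 days after Jun 17, 2009 (when the protest bond is posted), so Jul 5, 2009 through Jul 19, 2009; Jul 1, 2009 is 4 days too early.
The analysis stops there.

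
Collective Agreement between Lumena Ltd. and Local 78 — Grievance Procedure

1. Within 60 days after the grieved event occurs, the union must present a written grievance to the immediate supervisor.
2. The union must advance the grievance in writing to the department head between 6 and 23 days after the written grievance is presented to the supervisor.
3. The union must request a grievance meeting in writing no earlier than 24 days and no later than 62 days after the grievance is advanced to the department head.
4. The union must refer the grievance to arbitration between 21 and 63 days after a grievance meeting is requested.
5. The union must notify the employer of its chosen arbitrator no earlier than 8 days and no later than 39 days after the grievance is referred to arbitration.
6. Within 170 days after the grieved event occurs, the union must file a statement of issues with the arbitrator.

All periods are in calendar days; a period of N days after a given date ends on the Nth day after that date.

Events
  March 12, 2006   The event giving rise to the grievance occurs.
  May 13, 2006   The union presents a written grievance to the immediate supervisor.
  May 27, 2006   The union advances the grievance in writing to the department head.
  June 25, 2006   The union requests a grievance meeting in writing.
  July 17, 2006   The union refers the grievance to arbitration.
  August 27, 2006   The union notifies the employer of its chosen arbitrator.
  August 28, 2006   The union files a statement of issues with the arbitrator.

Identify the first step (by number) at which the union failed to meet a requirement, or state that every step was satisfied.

Step 1: 60 days after March 12, 2006 (when the grieved event occurs) is May 11, 2006; done May 13, 2006 — 2 days late.
That is the first point of non-compliance.

Step 1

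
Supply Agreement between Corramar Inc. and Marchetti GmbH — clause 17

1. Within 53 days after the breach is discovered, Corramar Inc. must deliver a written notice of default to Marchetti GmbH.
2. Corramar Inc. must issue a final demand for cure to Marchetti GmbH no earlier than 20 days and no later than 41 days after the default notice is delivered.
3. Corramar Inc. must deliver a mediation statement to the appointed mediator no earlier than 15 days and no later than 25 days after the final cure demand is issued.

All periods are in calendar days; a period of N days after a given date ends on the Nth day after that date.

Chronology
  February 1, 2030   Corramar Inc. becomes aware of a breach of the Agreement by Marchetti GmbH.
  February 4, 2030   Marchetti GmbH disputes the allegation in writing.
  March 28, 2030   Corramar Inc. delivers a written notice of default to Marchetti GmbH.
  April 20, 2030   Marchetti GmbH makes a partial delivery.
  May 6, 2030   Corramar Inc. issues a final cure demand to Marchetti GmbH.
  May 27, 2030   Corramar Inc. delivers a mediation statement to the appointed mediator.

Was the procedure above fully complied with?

(1) due by February 1, 2030 + 53 days = March 26, 2030; not done until March 28, 2030, 2 days after the deadline.

No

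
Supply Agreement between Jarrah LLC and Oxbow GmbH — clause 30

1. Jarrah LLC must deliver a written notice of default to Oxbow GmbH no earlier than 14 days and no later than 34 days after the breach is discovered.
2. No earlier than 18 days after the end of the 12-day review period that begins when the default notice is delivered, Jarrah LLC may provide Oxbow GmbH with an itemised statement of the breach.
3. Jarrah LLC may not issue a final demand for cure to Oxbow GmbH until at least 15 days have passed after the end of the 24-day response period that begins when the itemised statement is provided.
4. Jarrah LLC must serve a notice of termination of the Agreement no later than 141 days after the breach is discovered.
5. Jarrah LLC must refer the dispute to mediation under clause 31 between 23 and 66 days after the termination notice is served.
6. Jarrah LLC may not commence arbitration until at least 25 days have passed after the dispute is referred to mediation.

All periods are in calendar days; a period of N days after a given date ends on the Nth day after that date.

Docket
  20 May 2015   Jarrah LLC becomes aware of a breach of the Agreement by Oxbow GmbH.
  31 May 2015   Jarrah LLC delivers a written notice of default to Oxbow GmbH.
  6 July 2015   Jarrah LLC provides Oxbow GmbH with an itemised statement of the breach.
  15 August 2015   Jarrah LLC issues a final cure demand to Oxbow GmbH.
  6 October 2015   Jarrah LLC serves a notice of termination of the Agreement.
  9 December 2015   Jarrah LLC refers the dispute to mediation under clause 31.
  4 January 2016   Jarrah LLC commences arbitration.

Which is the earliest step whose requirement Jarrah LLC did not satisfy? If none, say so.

Step 1 — 14 and 34 days from 20 May 2015 (when the breach is discovered) are 3 June 2015 and 23 June 2015 respectively; done 31 May 2015 — 3 days before the window opened.

Step 1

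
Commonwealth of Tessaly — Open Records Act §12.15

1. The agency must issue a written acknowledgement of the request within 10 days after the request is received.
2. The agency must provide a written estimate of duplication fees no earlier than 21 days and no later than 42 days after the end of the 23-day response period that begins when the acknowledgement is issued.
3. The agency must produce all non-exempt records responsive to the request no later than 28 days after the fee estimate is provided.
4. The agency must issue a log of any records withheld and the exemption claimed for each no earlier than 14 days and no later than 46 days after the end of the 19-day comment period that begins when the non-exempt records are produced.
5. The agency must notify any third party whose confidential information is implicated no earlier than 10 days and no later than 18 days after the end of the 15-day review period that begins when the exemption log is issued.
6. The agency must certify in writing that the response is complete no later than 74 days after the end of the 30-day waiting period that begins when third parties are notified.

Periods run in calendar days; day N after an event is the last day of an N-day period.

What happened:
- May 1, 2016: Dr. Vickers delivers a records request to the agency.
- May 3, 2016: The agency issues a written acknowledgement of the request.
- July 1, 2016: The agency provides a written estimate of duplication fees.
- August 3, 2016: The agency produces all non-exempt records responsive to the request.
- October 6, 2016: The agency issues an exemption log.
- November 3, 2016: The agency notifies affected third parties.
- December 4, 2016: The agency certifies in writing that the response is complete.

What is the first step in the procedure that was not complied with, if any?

Step 3

(1) due by May 1, 2016 + 10 days = May 11, 2016; completed May 3, 2016, before the deadline.
(2) the permitted window runs from May 26, 2016 + 21 = June 16, 2016 to May 26, 2016 + 42 = July 7, 2016; done July 1, 2016 — within the window.
(3) due by July 1, 2016 + 28 days = July 29, 2016; August 3, 2016 misses that deadline by 5 days.
No need to go further; step 3 was not satisfied.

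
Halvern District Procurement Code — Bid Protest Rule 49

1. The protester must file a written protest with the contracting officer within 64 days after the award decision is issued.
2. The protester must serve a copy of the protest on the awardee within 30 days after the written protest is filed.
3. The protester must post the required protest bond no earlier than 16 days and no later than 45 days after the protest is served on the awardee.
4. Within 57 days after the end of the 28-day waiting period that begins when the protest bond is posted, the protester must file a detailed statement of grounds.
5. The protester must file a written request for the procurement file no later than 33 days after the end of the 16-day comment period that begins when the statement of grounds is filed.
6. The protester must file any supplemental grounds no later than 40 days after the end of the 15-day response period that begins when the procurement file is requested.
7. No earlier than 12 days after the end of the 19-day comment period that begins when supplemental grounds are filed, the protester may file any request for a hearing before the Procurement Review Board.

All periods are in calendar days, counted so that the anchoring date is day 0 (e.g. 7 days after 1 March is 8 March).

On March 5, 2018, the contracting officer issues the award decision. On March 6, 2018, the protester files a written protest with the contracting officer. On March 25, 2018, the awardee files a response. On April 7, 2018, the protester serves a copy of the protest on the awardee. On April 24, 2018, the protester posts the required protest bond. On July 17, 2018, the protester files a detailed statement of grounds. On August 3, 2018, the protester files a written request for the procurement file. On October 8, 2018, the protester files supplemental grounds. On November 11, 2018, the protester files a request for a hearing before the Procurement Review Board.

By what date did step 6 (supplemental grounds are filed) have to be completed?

September 27, 2018

The procurement file is requested on August 3, 2018; the 15-day response period therefore ends August 18, 2018, and step 6 runs from that date. 40 days after August 18, 2018 is September 27, 2018.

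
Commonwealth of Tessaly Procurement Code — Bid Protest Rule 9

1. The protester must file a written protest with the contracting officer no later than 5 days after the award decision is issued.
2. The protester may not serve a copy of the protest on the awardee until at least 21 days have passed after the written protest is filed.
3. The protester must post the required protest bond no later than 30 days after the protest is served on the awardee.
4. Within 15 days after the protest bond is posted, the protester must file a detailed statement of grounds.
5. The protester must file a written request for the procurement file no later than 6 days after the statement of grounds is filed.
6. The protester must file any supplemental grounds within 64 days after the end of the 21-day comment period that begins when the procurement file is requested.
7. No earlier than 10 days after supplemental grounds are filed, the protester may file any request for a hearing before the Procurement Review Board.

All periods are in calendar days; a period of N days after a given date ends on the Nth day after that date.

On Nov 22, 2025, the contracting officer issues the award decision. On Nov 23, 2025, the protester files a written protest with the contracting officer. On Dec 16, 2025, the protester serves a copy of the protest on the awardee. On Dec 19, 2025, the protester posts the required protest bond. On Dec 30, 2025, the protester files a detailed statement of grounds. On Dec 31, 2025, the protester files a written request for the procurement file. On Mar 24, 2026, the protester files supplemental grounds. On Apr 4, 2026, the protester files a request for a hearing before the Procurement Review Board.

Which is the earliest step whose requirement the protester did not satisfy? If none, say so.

Step 1: 5 days after Nov 22, 2025 (when the award decision is issued) is Nov 27, 2025; completed Nov 23, 2025, before the deadline.
Step 2: the earliest permitted date is 21 days after Nov 23, 2025 (when the written protest is filed), i.e. Dec 14, 2025; Dec 16, 2025 is on or after that date.
Step 3: 30 days after Dec 16, 2025 (when the protest is served on the awardee) is Jan 15, 2026; completed Dec 19, 2025, before the deadline.
Step 4: 15 days after Dec 19, 2025 (when the protest bond is posted) is Jan 3, 2026; done Dec 30, 2025 — timely.
Step 5: 6 days after Dec 30, 2025 (when the statement of grounds is filed) is Jan 5, 2026; completed Dec 31, 2025, before the deadline.
Step 6: 64 days after Jan 21, 2026 (end of the 21-day comment period, which began when the procurement file is requested on Dec 31, 2025) is Mar 26, 2026; completed Mar 24, 2026, before the deadline.
Step 7: the earliest permitted date is 10 days after Mar 24, 2026 (when supplemental grounds are filed), i.e. Apr 3, 2026; done Apr 4, 2026, after the minimum wait.

None — every step was satisfied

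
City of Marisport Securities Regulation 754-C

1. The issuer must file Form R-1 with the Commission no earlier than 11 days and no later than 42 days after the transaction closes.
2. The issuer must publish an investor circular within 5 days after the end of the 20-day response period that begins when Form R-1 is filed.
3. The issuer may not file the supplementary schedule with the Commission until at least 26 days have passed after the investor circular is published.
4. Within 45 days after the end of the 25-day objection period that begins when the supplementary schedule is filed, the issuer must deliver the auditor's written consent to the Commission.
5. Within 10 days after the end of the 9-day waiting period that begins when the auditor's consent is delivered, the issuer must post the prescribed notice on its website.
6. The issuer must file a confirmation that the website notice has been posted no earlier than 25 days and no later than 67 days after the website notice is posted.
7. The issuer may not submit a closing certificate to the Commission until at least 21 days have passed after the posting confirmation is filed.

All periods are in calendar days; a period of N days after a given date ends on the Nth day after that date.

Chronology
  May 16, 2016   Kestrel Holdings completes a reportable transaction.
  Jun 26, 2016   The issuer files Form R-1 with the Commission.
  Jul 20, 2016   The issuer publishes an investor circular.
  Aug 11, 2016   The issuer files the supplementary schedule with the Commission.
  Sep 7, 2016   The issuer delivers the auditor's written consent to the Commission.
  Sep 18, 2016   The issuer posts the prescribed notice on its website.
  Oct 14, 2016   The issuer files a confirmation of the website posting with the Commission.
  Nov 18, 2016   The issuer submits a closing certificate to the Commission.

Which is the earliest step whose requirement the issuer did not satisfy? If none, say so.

Step 3

Step 1 — 11 and 42 days from May 16, 2016 (when the transaction closes) are May 27, 2016 and Jun 27, 2016 respectively; Jun 26, 2016 falls inside that range.
Step 2 — counting 5 days from Jul 16, 2016 (end of the 20-day response period, which began when Form R-1 is filed on Jun 26, 2016) gives a deadline of Jul 21, 2016; done Jul 20, 2016 — timely.
Step 3 — must wait 26 days from Jul 20, 2016 (when the investor circular is published), so not before Aug 15, 2016; Aug 11, 2016 is 4 days before the earliest permitted date.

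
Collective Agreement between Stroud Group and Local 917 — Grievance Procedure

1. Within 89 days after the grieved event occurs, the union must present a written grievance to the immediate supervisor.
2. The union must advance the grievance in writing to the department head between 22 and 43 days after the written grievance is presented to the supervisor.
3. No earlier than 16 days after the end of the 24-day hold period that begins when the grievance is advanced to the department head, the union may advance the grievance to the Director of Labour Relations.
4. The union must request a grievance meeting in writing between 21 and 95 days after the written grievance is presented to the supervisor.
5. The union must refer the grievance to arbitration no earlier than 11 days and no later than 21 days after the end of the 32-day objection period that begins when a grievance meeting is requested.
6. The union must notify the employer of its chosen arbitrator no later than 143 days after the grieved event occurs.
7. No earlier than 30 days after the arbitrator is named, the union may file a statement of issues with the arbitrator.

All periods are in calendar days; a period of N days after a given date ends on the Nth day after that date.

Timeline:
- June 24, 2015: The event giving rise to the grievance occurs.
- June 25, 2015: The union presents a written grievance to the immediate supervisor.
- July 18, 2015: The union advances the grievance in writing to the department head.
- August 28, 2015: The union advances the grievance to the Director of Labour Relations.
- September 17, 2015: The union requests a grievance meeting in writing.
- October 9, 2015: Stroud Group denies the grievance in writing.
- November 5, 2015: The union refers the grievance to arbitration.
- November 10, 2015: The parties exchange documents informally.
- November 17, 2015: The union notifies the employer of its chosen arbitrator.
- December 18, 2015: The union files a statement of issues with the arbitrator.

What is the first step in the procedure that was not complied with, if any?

Step 6

(1) due by June 24, 2015 + 89 days = September 21, 2015; done June 25, 2015 — timely.
(2) the permitted window runs from June 25, 2015 + 22 = July 17, 2015 to June 25, 2015 + 43 = August 7, 2015; July 18, 2015 falls inside that range.
(3) permitted from August 11, 2015 + 16 days = August 27, 2015 onward; done August 28, 2015, after the minimum wait.
(4) the permitted window runs from June 25, 2015 + 21 = July 16, 2015 to June 25, 2015 + 95 = September 28, 2015; done September 17, 2015 — within the window.
(5) the permitted window runs from October 19, 2015 + 11 = October 30, 2015 to October 19, 2015 + 21 = November 9, 2015; November 5, 2015 falls inside that range.
(6) due by June 24, 2015 + 143 days = November 14, 2015; not done until November 17, 2015, 3 days after the deadline.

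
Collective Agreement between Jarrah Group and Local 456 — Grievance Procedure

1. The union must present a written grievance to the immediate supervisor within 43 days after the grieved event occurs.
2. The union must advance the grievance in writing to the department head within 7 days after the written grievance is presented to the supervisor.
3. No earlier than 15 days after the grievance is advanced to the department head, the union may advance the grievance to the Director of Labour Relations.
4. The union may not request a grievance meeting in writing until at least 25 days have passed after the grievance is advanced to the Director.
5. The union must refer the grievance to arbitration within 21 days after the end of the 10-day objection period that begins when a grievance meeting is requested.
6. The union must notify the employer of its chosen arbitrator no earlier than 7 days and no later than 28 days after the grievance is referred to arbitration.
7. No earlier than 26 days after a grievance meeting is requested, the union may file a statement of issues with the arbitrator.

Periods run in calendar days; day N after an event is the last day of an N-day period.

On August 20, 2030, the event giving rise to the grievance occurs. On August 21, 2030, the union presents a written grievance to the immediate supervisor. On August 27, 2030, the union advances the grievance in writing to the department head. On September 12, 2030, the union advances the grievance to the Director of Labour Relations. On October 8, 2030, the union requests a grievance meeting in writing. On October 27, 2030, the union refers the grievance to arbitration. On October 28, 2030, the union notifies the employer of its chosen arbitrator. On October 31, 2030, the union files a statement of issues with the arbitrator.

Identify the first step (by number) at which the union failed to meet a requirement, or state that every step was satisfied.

(1) due by August 20, 2030 + 43 days = October 2, 2030; completed August 21, 2030, before the deadline.
(2) due by August 21, 2030 + 7 days = August 28, 2030; done August 27, 2030 — timely.
(3) permitted from August 27, 2030 + 15 days = September 11, 2030 onward; done September 12, 2030 — permitted.
(4) permitted from September 12, 2030 + 25 days = October 7, 2030 onward; done October 8, 2030, after the minimum wait.
(5) due by October 18, 2030 + 21 days = November 8, 2030; completed October 27, 2030, before the deadline.
(6) the permitted window runs from October 27, 2030 + 7 = November 3, 2030 to October 27, 2030 + 28 = November 24, 2030; done October 28, 2030 — 6 days before the window opened.
That is the first point of non-compliance.

Step 6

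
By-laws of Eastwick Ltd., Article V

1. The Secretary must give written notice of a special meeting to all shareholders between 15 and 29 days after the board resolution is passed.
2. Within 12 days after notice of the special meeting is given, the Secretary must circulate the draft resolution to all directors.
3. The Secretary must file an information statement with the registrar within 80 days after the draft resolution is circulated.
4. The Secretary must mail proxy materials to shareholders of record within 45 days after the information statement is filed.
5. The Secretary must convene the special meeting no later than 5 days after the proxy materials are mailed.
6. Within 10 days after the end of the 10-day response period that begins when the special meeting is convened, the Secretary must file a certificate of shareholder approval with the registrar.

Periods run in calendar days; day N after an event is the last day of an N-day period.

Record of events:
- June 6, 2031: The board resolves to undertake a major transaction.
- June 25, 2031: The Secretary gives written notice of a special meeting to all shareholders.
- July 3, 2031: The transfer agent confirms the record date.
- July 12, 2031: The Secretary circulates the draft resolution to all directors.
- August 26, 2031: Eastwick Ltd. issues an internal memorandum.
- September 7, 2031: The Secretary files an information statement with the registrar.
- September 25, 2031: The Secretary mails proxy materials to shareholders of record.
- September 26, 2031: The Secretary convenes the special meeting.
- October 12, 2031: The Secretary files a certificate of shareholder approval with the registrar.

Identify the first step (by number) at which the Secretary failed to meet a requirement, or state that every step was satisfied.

Step 1: the window is 15–29 days after June 6, 2031 (when the board resolution is passed), so June 21, 2031 through July 5, 2031; June 25, 2031 falls inside that range.
Step 2: 12 days after June 25, 2031 (when notice of the special meeting is given) is July 7, 2031; done July 12, 2031 — 5 days late.

Step 2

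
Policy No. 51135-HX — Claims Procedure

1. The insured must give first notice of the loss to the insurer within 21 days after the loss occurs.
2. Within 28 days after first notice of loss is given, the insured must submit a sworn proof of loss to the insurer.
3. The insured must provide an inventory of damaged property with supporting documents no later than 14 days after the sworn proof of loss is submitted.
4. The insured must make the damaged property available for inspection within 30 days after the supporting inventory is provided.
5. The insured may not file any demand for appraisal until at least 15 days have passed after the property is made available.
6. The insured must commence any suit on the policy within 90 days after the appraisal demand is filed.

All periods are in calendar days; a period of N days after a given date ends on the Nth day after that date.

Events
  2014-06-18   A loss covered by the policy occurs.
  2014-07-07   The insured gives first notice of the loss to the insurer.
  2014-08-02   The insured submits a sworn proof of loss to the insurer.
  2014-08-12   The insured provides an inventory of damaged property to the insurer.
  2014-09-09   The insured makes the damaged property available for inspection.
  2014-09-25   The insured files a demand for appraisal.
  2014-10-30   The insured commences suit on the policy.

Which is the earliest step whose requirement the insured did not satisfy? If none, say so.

(1) due by 2014-06-18 + 21 days = 2014-07-09; 2014-07-07 is within that limit.
(2) due by 2014-07-07 + 28 days = 2014-08-04; 2014-08-02 is within that limit.
(3) due by 2014-08-02 + 14 days = 2014-08-16; completed 2014-08-12, before the deadline.
(4) due by 2014-08-12 + 30 days = 2014-09-11; completed 2014-09-09, before the deadline.
(5) permitted from 2014-09-09 + 15 days = 2014-09-24 onward; done 2014-09-25, after the minimum wait.
(6) due by 2014-09-25 + 90 days = 2014-12-24; done 2014-10-30 — timely.

None — every step was satisfied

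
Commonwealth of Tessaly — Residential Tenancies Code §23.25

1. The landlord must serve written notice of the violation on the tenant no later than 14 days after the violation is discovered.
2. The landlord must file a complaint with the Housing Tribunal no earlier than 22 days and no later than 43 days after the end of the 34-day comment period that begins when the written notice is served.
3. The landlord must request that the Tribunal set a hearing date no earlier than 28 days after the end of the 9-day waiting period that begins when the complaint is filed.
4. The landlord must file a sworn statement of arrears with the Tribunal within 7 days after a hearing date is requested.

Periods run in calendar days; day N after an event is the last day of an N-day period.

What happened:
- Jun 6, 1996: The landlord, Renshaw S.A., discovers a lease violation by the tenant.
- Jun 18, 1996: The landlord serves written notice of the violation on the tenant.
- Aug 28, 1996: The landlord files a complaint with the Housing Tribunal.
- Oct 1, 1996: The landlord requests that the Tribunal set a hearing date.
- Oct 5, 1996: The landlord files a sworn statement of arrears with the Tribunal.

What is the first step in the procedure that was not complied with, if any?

Step 3

Step 1: 14 days after Jun 6, 1996 (when the violation is discovered) is Jun 20, 1996; done Jun 18, 1996 — timely.
Step 2: the window is 22–43 days after Jul 22, 1996 (end of the 34-day comment period, which began when the written notice is served on Jun 18, 1996), so Aug 13, 1996 through Sep 3, 1996; Aug 28, 1996 falls inside that range.
Step 3: the earliest permitted date is 28 days after Sep 6, 1996 (end of the 9-day waiting period, which began when the complaint is filed on Aug 28, 1996), i.e. Oct 4, 1996; done Oct 1, 1996 — 3 days too early.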